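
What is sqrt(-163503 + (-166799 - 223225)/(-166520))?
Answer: 36*I*sqrt(54659711255)/20815 ≈ 404.35*I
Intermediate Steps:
sqrt(-163503 + (-166799 - 223225)/(-166520)) = sqrt(-163503 - 390024*(-1/166520)) = sqrt(-163503 + 48753/20815) = sqrt(-3403266192/20815) = 36*I*sqrt(54659711255)/20815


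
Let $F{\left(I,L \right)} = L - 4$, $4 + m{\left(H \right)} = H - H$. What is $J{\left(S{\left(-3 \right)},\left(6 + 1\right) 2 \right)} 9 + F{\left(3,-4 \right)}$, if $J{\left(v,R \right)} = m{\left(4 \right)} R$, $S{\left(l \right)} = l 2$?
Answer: $-512$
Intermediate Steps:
$S{\left(l \right)} = 2 l$
$m{\left(H \right)} = -4$ ($m{\left(H \right)} = -4 + \left(H - H\right) = -4 + 0 = -4$)
$F{\left(I,L \right)} = -4 + L$
$J{\left(v,R \right)} = - 4 R$
$J{\left(S{\left(-3 \right)},\left(6 + 1\right) 2 \right)} 9 + F{\left(3,-4 \right)} = - 4 \left(6 + 1\right) 2 \cdot 9 - 8 = - 4 \cdot 7 \cdot 2 \cdot 9 - 8 = \left(-4\right) 14 \cdot 9 - 8 = \left(-56\right) 9 - 8 = -504 - 8 = -512$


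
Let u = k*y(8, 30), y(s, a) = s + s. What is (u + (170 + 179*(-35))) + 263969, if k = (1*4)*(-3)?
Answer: 257682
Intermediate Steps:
y(s, a) = 2*s
k = -12 (k = 4*(-3) = -12)
u = -192 (u = -24*8 = -12*16 = -192)
(u + (170 + 179*(-35))) + 263969 = (-192 + (170 + 179*(-35))) + 263969 = (-192 + (170 - 6265)) + 263969 = (-192 - 6095) + 263969 = -6287 + 263969 = 257682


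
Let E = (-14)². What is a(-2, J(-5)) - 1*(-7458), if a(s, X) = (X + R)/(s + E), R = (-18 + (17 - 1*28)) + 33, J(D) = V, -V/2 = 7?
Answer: 723421/97 ≈ 7457.9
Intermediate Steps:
V = -14 (V = -2*7 = -14)
J(D) = -14
R = 4 (R = (-18 + (17 - 28)) + 33 = (-18 - 11) + 33 = -29 + 33 = 4)
E = 196
a(s, X) = (4 + X)/(196 + s) (a(s, X) = (X + 4)/(s + 196) = (4 + X)/(196 + s))
a(-2, J(-5)) - 1*(-7458) = (4 - 14)/(196 - 2) - 1*(-7458) = -10/194 + 7458 = (1/194)*(-10) + 7458 = -5/97 + 7458 = 723421/97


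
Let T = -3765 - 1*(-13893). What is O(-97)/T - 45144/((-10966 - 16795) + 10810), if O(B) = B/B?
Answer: 41566853/15607248 ≈ 2.6633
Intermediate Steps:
O(B) = 1
T = 10128 (T = -3765 + 13893 = 10128)
O(-97)/T - 45144/((-10966 - 16795) + 10810) = 1/10128 - 45144/((-10966 - 16795) + 10810) = 1*(1/10128) - 45144/(-27761 + 10810) = 1/10128 - 45144/(-16951) = 1/10128 - 45144*(-1/16951) = 1/10128 + 4104/1541 = 41566853/15607248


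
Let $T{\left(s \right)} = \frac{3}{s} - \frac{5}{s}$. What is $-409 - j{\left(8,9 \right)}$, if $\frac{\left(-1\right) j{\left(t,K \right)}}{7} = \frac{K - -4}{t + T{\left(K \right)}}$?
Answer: $- \frac{3973}{10} \approx -397.3$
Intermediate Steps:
$T{\left(s \right)} = - \frac{2}{s}$
$j{\left(t,K \right)} = - \frac{7 \left(4 + K\right)}{t - \frac{2}{K}}$ ($j{\left(t,K \right)} = - 7 \frac{K - -4}{t - \frac{2}{K}} = - 7 \frac{K + 4}{t - \frac{2}{K}} = - 7 \frac{4 + K}{t - \frac{2}{K}} = - \frac{7 \left(4 + K\right)}{t - \frac{2}{K}}$)
$-409 - j{\left(8,9 \right)} = -409 - \left(-7\right) 9 \frac{1}{-2 + 9 \cdot 8} \left(4 + 9\right) = -409 - \left(-7\right) 9 \frac{1}{-2 + 72} \cdot 13 = -409 - \left(-7\right) 9 \cdot \frac{1}{70} \cdot 13 = -409 - - \frac{117}{10} = -409 + \frac{117}{10} = - \frac{3973}{10}$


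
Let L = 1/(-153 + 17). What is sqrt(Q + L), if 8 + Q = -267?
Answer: I*sqrt(1271634)/68 ≈ 16.583*I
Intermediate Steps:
L = -1/136 (L = 1/(-136) = -1/136 ≈ -0.0073529)
Q = -275 (Q = -8 - 267 = -275)
sqrt(Q + L) = sqrt(-275 - 1/136) = sqrt(-37401/136) = I*sqrt(1271634)/68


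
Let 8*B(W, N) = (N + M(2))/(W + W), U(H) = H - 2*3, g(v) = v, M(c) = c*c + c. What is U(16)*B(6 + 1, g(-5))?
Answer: 5/56 ≈ 0.089286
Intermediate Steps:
M(c) = c + c**2 (M(c) = c**2 + c = c + c**2)
U(H) = -6 + H (U(H) = H - 6 = -6 + H)
B(W, N) = (6 + N)/(16*W) (B(W, N) = ((N + 2*(1 + 2))/(W + W))/8 = ((N + 2*3)/((2*W)))/8 = ((N + 6)*(1/(2*W)))/8 = ((6 + N)*(1/(2*W)))/8 = ((6 + N)/(2*W))/8 = (6 + N)/(16*W))
U(16)*B(6 + 1, g(-5)) = (-6 + 16)*((6 - 5)/(16*(6 + 1))) = 10*((1/16)*1/7) = 10*((1/16)*(1/7)*1) = 10*(1/112) = 5/56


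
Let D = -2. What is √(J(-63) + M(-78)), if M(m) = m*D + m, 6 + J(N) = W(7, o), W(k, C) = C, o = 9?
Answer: 9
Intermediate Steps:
J(N) = 3 (J(N) = -6 + 9 = 3)
M(m) = -m (M(m) = m*(-2) + m = -2*m + m = -m)
√(J(-63) + M(-78)) = √(3 - 1*(-78)) = √(3 + 78) = √81 = 9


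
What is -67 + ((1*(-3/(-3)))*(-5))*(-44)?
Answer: 153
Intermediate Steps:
-67 + ((1*(-3/(-3)))*(-5))*(-44) = -67 + ((1*(-3*(-1/3)))*(-5))*(-44) = -67 + ((1*1)*(-5))*(-44) = -67 + (1*(-5))*(-44) = -67 - 5*(-44) = -67 + 220 = 153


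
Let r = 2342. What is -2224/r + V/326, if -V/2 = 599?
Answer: -882685/190873 ≈ -4.6245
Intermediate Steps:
V = -1198 (V = -2*599 = -1198)
-2224/r + V/326 = -2224/2342 - 1198/326 = -2224*1/2342 - 1198*1/326 = -1112/1171 - 599/163 = -882685/190873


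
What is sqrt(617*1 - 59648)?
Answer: 3*I*sqrt(6559) ≈ 242.96*I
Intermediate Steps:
sqrt(617*1 - 59648) = sqrt(617 - 59648) = sqrt(-59031) = 3*I*sqrt(6559)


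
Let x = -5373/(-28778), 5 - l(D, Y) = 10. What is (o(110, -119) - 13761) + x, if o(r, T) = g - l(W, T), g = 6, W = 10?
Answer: -395692127/28778 ≈ -13750.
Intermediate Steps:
l(D, Y) = -5 (l(D, Y) = 5 - 1*10 = 5 - 10 = -5)
o(r, T) = 11 (o(r, T) = 6 - 1*(-5) = 6 + 5 = 11)
x = 5373/28778 (x = -5373*(-1/28778) = 5373/28778 ≈ 0.18671)
(o(110, -119) - 13761) + x = (11 - 13761) + 5373/28778 = -13750 + 5373/28778 = -395692127/28778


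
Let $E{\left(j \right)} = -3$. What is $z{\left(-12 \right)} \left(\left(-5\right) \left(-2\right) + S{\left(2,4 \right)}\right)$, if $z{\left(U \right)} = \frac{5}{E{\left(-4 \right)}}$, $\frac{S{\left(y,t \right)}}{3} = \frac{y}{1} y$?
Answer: $- \frac{110}{3} \approx -36.667$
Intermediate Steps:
$S{\left(y,t \right)} = 3 y^{2}$ ($S{\left(y,t \right)} = 3 \frac{y}{1} y = 3 y 1 y = 3 y y = 3 y^{2}$)
$z{\left(U \right)} = - \frac{5}{3}$ ($z{\left(U \right)} = \frac{5}{-3} = 5 \left(- \frac{1}{3}\right) = - \frac{5}{3}$)
$z{\left(-12 \right)} \left(\left(-5\right) \left(-2\right) + S{\left(2,4 \right)}\right) = - \frac{5 \left(\left(-5\right) \left(-2\right) + 3 \cdot 2^{2}\right)}{3} = - \frac{5 \left(10 + 3 \cdot 4\right)}{3} = - \frac{5 \left(10 + 12\right)}{3} = \left(- \frac{5}{3}\right) 22 = - \frac{110}{3}$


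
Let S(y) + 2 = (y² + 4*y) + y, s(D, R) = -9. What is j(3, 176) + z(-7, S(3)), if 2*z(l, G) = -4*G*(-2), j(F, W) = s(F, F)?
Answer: 79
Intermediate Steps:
j(F, W) = -9
S(y) = -2 + y² + 5*y (S(y) = -2 + ((y² + 4*y) + y) = -2 + (y² + 5*y) = -2 + y² + 5*y)
z(l, G) = 4*G (z(l, G) = (-4*G*(-2))/2 = (8*G)/2 = 4*G)
j(3, 176) + z(-7, S(3)) = -9 + 4*(-2 + 3² + 5*3) = -9 + 4*(-2 + 9 + 15) = -9 + 4*22 = -9 + 88 = 79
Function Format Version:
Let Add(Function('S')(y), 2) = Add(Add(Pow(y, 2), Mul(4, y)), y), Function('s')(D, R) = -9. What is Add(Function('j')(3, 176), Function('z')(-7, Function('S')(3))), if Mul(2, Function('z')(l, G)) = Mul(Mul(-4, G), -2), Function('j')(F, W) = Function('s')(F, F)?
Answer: 79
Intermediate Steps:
Function('j')(F, W) = -9
Function('S')(y) = Add(-2, Pow(y, 2), Mul(5, y)) (Function('S')(y) = Add(-2, Add(Add(Pow(y, 2), Mul(4, y)), y)) = Add(-2, Add(Pow(y, 2), Mul(5, y))) = Add(-2, Pow(y, 2), Mul(5, y)))
Function('z')(l, G) = Mul(4, G) (Function('z')(l, G) = Mul(Rational(1, 2), Mul(Mul(-4, G), -2)) = Mul(Rational(1, 2), Mul(8, G)) = Mul(4, G))
Add(Function('j')(3, 176), Function('z')(-7, Function('S')(3))) = Add(-9, Mul(4, Add(-2, Pow(3, 2), Mul(5, 3)))) = Add(-9, Mul(4, Add(-2, 9, 15))) = Add(-9, Mul(4, 22)) = Add(-9, 88) = 79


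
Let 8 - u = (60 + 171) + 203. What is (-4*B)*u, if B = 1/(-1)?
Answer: -1704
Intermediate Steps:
B = -1
u = -426 (u = 8 - ((60 + 171) + 203) = 8 - (231 + 203) = 8 - 1*434 = 8 - 434 = -426)
(-4*B)*u = -4*(-1)*(-426) = 4*(-426) = -1704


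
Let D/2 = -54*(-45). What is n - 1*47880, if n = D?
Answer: -43020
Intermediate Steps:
D = 4860 (D = 2*(-54*(-45)) = 2*2430 = 4860)
n = 4860
n - 1*47880 = 4860 - 1*47880 = 4860 - 47880 = -43020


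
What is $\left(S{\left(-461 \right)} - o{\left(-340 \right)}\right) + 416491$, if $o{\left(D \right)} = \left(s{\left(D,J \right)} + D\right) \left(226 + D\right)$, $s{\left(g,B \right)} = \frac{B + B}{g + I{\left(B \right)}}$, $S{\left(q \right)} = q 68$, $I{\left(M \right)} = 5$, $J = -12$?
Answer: $\frac{116041041}{335} \approx 3.4639 \cdot 10^{5}$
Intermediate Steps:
$S{\left(q \right)} = 68 q$
$s{\left(g,B \right)} = \frac{2 B}{5 + g}$ ($s{\left(g,B \right)} = \frac{B + B}{g + 5} = \frac{2 B}{5 + g}$)
$o{\left(D \right)} = \left(226 + D\right) \left(D - \frac{24}{5 + D}\right)$ ($o{\left(D \right)} = \left(2 \left(-12\right) \frac{1}{5 + D} + D\right) \left(226 + D\right) = \left(- \frac{24}{5 + D} + D\right) \left(226 + D\right) = \left(D - \frac{24}{5 + D}\right) \left(226 + D\right) = \left(226 + D\right) \left(D - \frac{24}{5 + D}\right)$)
$\left(S{\left(-461 \right)} - o{\left(-340 \right)}\right) + 416491 = \left(68 \left(-461\right) - \frac{-5424 - -8160 - 340 \left(5 - 340\right) \left(226 - 340\right)}{5 - 340}\right) + 416491 = \left(-31348 - \frac{-5424 + 8160 - \left(-113900\right) \left(-114\right)}{-335}\right) + 416491 = \left(-31348 - - \frac{-5424 + 8160 - 12984600}{335}\right) + 416491 = \left(-31348 - \left(- \frac{1}{335}\right) \left(-12981864\right)\right) + 416491 = \left(-31348 - \frac{12981864}{335}\right) + 416491 = - \frac{23483444}{335} + 416491 = \frac{116041041}{335}$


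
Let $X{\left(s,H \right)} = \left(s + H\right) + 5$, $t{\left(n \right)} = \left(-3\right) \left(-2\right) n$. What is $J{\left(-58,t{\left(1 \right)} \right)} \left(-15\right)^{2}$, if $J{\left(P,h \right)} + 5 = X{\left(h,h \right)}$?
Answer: $2700$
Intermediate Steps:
$t{\left(n \right)} = 6 n$
$X{\left(s,H \right)} = 5 + H + s$ ($X{\left(s,H \right)} = \left(H + s\right) + 5 = 5 + H + s$)
$J{\left(P,h \right)} = 2 h$ ($J{\left(P,h \right)} = -5 + \left(5 + h + h\right) = -5 + \left(5 + 2 h\right) = 2 h$)
$J{\left(-58,t{\left(1 \right)} \right)} \left(-15\right)^{2} = 2 \cdot 6 \cdot 1 \left(-15\right)^{2} = 2 \cdot 6 \cdot 225 = 12 \cdot 225 = 2700$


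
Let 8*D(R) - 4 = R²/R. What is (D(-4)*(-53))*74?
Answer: 0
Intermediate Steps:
D(R) = ½ + R/8 (D(R) = ½ + (R²/R)/8 = ½ + R/8)
(D(-4)*(-53))*74 = ((½ + (⅛)*(-4))*(-53))*74 = ((½ - ½)*(-53))*74 = (0*(-53))*74 = 0*74 = 0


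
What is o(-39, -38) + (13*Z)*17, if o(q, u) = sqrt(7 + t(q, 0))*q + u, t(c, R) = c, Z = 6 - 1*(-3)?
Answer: 1951 - 156*I*sqrt(2) ≈ 1951.0 - 220.62*I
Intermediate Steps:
Z = 9 (Z = 6 + 3 = 9)
o(q, u) = u + q*sqrt(7 + q) (o(q, u) = sqrt(7 + q)*q + u = q*sqrt(7 + q) + u = u + q*sqrt(7 + q))
o(-39, -38) + (13*Z)*17 = (-38 - 39*sqrt(7 - 39)) + (13*9)*17 = (-38 - 156*I*sqrt(2)) + 117*17 = (-38 - 156*I*sqrt(2)) + 1989 = 1951 - 156*I*sqrt(2)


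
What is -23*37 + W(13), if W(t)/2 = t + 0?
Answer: -825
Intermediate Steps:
W(t) = 2*t (W(t) = 2*(t + 0) = 2*t)
-23*37 + W(13) = -23*37 + 2*13 = -851 + 26 = -825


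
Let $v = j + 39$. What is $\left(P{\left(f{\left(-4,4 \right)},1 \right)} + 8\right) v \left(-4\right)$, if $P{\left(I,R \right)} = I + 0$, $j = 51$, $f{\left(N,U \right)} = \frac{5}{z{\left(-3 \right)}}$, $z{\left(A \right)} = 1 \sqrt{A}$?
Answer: $-2880 + 600 i \sqrt{3} \approx -2880.0 + 1039.2 i$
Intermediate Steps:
$z{\left(A \right)} = \sqrt{A}$
$f{\left(N,U \right)} = - \frac{5 i \sqrt{3}}{3}$ ($f{\left(N,U \right)} = \frac{5}{\sqrt{-3}} = \frac{5}{i \sqrt{3}} = 5 \left(- \frac{i \sqrt{3}}{3}\right) = - \frac{5 i \sqrt{3}}{3}$)
$P{\left(I,R \right)} = I$
$v = 90$ ($v = 51 + 39 = 90$)
$\left(P{\left(f{\left(-4,4 \right)},1 \right)} + 8\right) v \left(-4\right) = \left(- \frac{5 i \sqrt{3}}{3} + 8\right) 90 \left(-4\right) = \left(8 - \frac{5 i \sqrt{3}}{3}\right) 90 \left(-4\right) = \left(720 - 150 i \sqrt{3}\right) \left(-4\right) = -2880 + 600 i \sqrt{3}$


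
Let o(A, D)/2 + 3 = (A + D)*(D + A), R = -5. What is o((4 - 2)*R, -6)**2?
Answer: 256036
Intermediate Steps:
o(A, D) = -6 + 2*(A + D)**2 (o(A, D) = -6 + 2*((A + D)*(D + A)) = -6 + 2*((A + D)*(A + D)) = -6 + 2*(A + D)**2)
o((4 - 2)*R, -6)**2 = (-6 + 2*((4 - 2)*(-5) - 6)**2)**2 = (-6 + 2*(2*(-5) - 6)**2)**2 = (-6 + 2*(-10 - 6)**2)**2 = (-6 + 2*(-16)**2)**2 = (-6 + 2*256)**2 = (-6 + 512)**2 = 506**2 = 256036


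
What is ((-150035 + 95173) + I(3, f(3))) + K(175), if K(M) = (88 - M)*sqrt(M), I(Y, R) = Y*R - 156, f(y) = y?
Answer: -55009 - 435*sqrt(7) ≈ -56160.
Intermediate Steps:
I(Y, R) = -156 + R*Y (I(Y, R) = R*Y - 156 = -156 + R*Y)
K(M) = sqrt(M)*(88 - M)
((-150035 + 95173) + I(3, f(3))) + K(175) = ((-150035 + 95173) + (-156 + 3*3)) + sqrt(175)*(88 - 1*175) = (-54862 + (-156 + 9)) + (5*sqrt(7))*(88 - 175) = (-54862 - 147) + (5*sqrt(7))*(-87) = -55009 - 435*sqrt(7)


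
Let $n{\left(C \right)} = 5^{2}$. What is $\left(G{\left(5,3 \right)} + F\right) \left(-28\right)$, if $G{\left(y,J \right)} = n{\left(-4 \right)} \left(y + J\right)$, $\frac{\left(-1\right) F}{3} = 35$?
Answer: $-2660$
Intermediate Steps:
$F = -105$ ($F = \left(-3\right) 35 = -105$)
$n{\left(C \right)} = 25$
$G{\left(y,J \right)} = 25 J + 25 y$ ($G{\left(y,J \right)} = 25 \left(y + J\right) = 25 \left(J + y\right) = 25 J + 25 y$)
$\left(G{\left(5,3 \right)} + F\right) \left(-28\right) = \left(\left(25 \cdot 3 + 25 \cdot 5\right) - 105\right) \left(-28\right) = \left(\left(75 + 125\right) - 105\right) \left(-28\right) = \left(200 - 105\right) \left(-28\right) = 95 \left(-28\right) = -2660$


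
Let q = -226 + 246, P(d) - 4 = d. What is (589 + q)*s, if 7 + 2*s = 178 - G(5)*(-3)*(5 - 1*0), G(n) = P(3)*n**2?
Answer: 851382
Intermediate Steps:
P(d) = 4 + d
q = 20
G(n) = 7*n**2 (G(n) = (4 + 3)*n**2 = 7*n**2)
s = 1398 (s = -7/2 + (178 - (7*5**2)*(-3)*(5 - 1*0))/2 = -7/2 + (178 - (7*25)*(-3)*(5 + 0))/2 = -7/2 + (178 - 175*(-3)*5)/2 = -7/2 + (178 - (-525)*5)/2 = -7/2 + (178 - 1*(-2625))/2 = -7/2 + (178 + 2625)/2 = -7/2 + (1/2)*2803 = -7/2 + 2803/2 = 1398)
(589 + q)*s = (589 + 20)*1398 = 609*1398 = 851382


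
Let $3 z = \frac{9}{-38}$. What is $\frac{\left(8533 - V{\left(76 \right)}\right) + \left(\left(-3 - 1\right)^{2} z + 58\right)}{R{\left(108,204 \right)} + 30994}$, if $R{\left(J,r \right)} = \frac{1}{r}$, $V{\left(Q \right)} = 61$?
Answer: $\frac{33057384}{120132763} \approx 0.27517$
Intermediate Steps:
$z = - \frac{3}{38}$ ($z = \frac{9 \frac{1}{-38}}{3} = \frac{9 \left(- \frac{1}{38}\right)}{3} = \frac{1}{3} \left(- \frac{9}{38}\right) = - \frac{3}{38} \approx -0.078947$)
$\frac{\left(8533 - V{\left(76 \right)}\right) + \left(\left(-3 - 1\right)^{2} z + 58\right)}{R{\left(108,204 \right)} + 30994} = \frac{\left(8533 - 61\right) + \left(\left(-3 - 1\right)^{2} \left(- \frac{3}{38}\right) + 58\right)}{\frac{1}{204} + 30994} = \frac{\left(8533 - 61\right) + \left(\left(-4\right)^{2} \left(- \frac{3}{38}\right) + 58\right)}{\frac{1}{204} + 30994} = \frac{8472 + \left(16 \left(- \frac{3}{38}\right) + 58\right)}{\frac{6322777}{204}} = \left(8472 + \left(- \frac{24}{19} + 58\right)\right) \frac{204}{6322777} = \left(8472 + \frac{1078}{19}\right) \frac{204}{6322777} = \frac{162046}{19} \cdot \frac{204}{6322777} = \frac{33057384}{120132763}$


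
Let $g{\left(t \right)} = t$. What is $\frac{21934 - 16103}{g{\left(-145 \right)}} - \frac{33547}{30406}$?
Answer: $- \frac{182161701}{4408870} \approx -41.317$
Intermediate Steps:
$\frac{21934 - 16103}{g{\left(-145 \right)}} - \frac{33547}{30406} = \frac{21934 - 16103}{-145} - \frac{33547}{30406} = \left(21934 - 16103\right) \left(- \frac{1}{145}\right) - \frac{33547}{30406} = 5831 \left(- \frac{1}{145}\right) - \frac{33547}{30406} = - \frac{5831}{145} - \frac{33547}{30406} = - \frac{182161701}{4408870}$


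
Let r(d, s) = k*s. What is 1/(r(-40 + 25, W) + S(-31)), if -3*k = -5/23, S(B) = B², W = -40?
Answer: 69/66109 ≈ 0.0010437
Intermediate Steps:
k = 5/69 (k = -(-5)/(3*23) = -⅓*(-5/23) = 5/69 ≈ 0.072464)
r(d, s) = 5*s/69
1/(r(-40 + 25, W) + S(-31)) = 1/((5/69)*(-40) + (-31)²) = 1/(-200/69 + 961) = 1/(66109/69) = 69/66109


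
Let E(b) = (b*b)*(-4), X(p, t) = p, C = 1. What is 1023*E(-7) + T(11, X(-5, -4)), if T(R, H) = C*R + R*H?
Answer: -200552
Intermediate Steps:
T(R, H) = R + H*R (T(R, H) = 1*R + R*H = R + H*R)
E(b) = -4*b² (E(b) = b²*(-4) = -4*b²)
1023*E(-7) + T(11, X(-5, -4)) = 1023*(-4*(-7)²) + 11*(1 - 5) = 1023*(-4*49) + 11*(-4) = 1023*(-196) - 44 = -200508 - 44 = -200552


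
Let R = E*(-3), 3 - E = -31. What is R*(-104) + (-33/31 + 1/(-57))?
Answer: 18742424/1767 ≈ 10607.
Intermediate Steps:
E = 34 (E = 3 - 1*(-31) = 3 + 31 = 34)
R = -102 (R = 34*(-3) = -102)
R*(-104) + (-33/31 + 1/(-57)) = -102*(-104) + (-33/31 + 1/(-57)) = 10608 + (-33*1/31 + 1*(-1/57)) = 10608 + (-33/31 - 1/57) = 10608 - 1912/1767 = 18742424/1767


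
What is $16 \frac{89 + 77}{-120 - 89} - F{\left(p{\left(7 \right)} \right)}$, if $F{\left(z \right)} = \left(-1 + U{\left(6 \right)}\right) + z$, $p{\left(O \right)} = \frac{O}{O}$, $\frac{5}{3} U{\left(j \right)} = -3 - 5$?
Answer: $- \frac{8264}{1045} \approx -7.9081$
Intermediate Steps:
$U{\left(j \right)} = - \frac{24}{5}$ ($U{\left(j \right)} = \frac{3 \left(-3 - 5\right)}{5} = \frac{3}{5} \left(-8\right) = - \frac{24}{5}$)
$p{\left(O \right)} = 1$
$F{\left(z \right)} = - \frac{29}{5} + z$ ($F{\left(z \right)} = \left(-1 - \frac{24}{5}\right) + z = - \frac{29}{5} + z$)
$16 \frac{89 + 77}{-120 - 89} - F{\left(p{\left(7 \right)} \right)} = 16 \frac{89 + 77}{-120 - 89} - \left(- \frac{29}{5} + 1\right) = 16 \frac{166}{-209} - - \frac{24}{5} = 16 \cdot 166 \left(- \frac{1}{209}\right) + \frac{24}{5} = 16 \left(- \frac{166}{209}\right) + \frac{24}{5} = - \frac{2656}{209} + \frac{24}{5} = - \frac{8264}{1045}$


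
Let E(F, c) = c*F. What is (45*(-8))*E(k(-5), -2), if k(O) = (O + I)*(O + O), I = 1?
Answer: 28800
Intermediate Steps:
k(O) = 2*O*(1 + O) (k(O) = (O + 1)*(O + O) = (1 + O)*(2*O) = 2*O*(1 + O))
E(F, c) = F*c
(45*(-8))*E(k(-5), -2) = (45*(-8))*((2*(-5)*(1 - 5))*(-2)) = -360*2*(-5)*(-4)*(-2) = -14400*(-2) = -360*(-80) = 28800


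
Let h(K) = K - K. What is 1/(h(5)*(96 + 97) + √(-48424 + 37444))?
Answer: -I*√305/1830 ≈ -0.0095433*I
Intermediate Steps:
h(K) = 0
1/(h(5)*(96 + 97) + √(-48424 + 37444)) = 1/(0*(96 + 97) + √(-48424 + 37444)) = 1/(0*193 + √(-10980)) = 1/(0 + 6*I*√305) = 1/(6*I*√305) = -I*√305/1830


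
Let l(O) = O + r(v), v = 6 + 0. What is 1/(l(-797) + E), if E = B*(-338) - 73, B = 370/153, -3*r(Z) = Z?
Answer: -153/258476 ≈ -0.00059193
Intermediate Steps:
v = 6
r(Z) = -Z/3
B = 370/153 (B = 370*(1/153) = 370/153 ≈ 2.4183)
E = -136229/153 (E = (370/153)*(-338) - 73 = -125060/153 - 73 = -136229/153 ≈ -890.39)
l(O) = -2 + O (l(O) = O - ⅓*6 = O - 2 = -2 + O)
1/(l(-797) + E) = 1/((-2 - 797) - 136229/153) = 1/(-799 - 136229/153) = 1/(-258476/153) = -153/258476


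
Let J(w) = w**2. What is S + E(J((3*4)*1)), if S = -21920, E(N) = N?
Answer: -21776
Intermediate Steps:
S + E(J((3*4)*1)) = -21920 + ((3*4)*1)**2 = -21920 + (12*1)**2 = -21920 + 12**2 = -21920 + 144 = -21776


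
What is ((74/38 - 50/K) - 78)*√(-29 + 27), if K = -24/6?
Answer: -2415*I*√2/38 ≈ -89.877*I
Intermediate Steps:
K = -4 (K = -24*⅙ = -4)
((74/38 - 50/K) - 78)*√(-29 + 27) = ((74/38 - 50/(-4)) - 78)*√(-29 + 27) = ((74*(1/38) - 50*(-¼)) - 78)*√(-2) = ((37/19 + 25/2) - 78)*(I*√2) = (549/38 - 78)*(I*√2) = -2415*I*√2/38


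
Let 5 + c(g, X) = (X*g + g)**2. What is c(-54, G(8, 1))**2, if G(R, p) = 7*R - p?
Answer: 83623178774041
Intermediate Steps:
G(R, p) = -p + 7*R
c(g, X) = -5 + (g + X*g)**2 (c(g, X) = -5 + (X*g + g)**2 = -5 + (g + X*g)**2)
c(-54, G(8, 1))**2 = (-5 + (-54)**2*(1 + (-1*1 + 7*8))**2)**2 = (-5 + 2916*(1 + (-1 + 56))**2)**2 = (-5 + 2916*(1 + 55)**2)**2 = (-5 + 2916*56**2)**2 = (-5 + 2916*3136)**2 = (-5 + 9144576)**2 = 9144571**2 = 83623178774041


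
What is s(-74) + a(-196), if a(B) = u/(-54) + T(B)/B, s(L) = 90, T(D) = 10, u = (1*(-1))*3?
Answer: 39692/441 ≈ 90.005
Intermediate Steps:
u = -3 (u = -1*3 = -3)
a(B) = 1/18 + 10/B (a(B) = -3/(-54) + 10/B = -3*(-1/54) + 10/B = 1/18 + 10/B)
s(-74) + a(-196) = 90 + (1/18)*(180 - 196)/(-196) = 90 + (1/18)*(-1/196)*(-16) = 90 + 2/441 = 39692/441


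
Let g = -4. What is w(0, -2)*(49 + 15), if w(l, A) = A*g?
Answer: 512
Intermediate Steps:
w(l, A) = -4*A (w(l, A) = A*(-4) = -4*A)
w(0, -2)*(49 + 15) = (-4*(-2))*(49 + 15) = 8*64 = 512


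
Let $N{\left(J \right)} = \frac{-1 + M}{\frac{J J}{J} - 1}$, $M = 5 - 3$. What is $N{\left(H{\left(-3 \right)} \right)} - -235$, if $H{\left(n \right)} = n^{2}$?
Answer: $\frac{1881}{8} \approx 235.13$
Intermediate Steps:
$M = 2$ ($M = 5 - 3 = 2$)
$N{\left(J \right)} = \frac{1}{-1 + J}$ ($N{\left(J \right)} = \frac{-1 + 2}{\frac{J J}{J} - 1} = 1 \frac{1}{\frac{J^{2}}{J} - 1} = 1 \frac{1}{J - 1} = 1 \frac{1}{-1 + J} = \frac{1}{-1 + J}$)
$N{\left(H{\left(-3 \right)} \right)} - -235 = \frac{1}{-1 + \left(-3\right)^{2}} - -235 = \frac{1}{-1 + 9} + 235 = \frac{1}{8} + 235 = \frac{1881}{8}$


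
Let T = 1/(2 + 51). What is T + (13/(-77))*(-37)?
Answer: 25570/4081 ≈ 6.2656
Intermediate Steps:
T = 1/53 ≈ 0.018868
T + (13/(-77))*(-37) = 1/53 + (13/(-77))*(-37) = 1/53 + (13*(-1/77))*(-37) = 1/53 - 13/77*(-37) = 1/53 + 481/77 = 25570/4081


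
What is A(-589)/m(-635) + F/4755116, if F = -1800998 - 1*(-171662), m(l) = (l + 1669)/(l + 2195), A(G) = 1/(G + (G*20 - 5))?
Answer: -1303394335596/3802522422941 ≈ -0.34277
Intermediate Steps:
A(G) = 1/(-5 + 21*G) (A(G) = 1/(G + (20*G - 5)) = 1/(G + (-5 + 20*G)) = 1/(-5 + 21*G))
m(l) = (1669 + l)/(2195 + l)
F = -1629336 (F = -1800998 + 171662 = -1629336)
A(-589)/m(-635) + F/4755116 = 1/((-5 + 21*(-589))*(((1669 - 635)/(2195 - 635)))) - 1629336/4755116 = 1/((-5 - 12369)*((1034/1560))) - 1629336*1/4755116 = 1/((-12374)*(((1/1560)*1034))) - 407334/1188779 = -1/(12374*517/780) - 407334/1188779 = -1/12374*780/517 - 407334/1188779 = -390/3198679 - 407334/1188779 = -1303394335596/3802522422941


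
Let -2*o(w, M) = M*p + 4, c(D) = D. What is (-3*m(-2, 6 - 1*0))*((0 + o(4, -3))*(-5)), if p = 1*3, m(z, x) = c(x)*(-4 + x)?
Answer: 450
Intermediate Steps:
m(z, x) = x*(-4 + x)
p = 3
o(w, M) = -2 - 3*M/2 (o(w, M) = -(M*3 + 4)/2 = -(3*M + 4)/2 = -(4 + 3*M)/2 = -2 - 3*M/2)
(-3*m(-2, 6 - 1*0))*((0 + o(4, -3))*(-5)) = (-3*(6 - 1*0)*(-4 + (6 - 1*0)))*((0 + (-2 - 3/2*(-3)))*(-5)) = (-3*(6 + 0)*(-4 + (6 + 0)))*((0 + (-2 + 9/2))*(-5)) = (-18*(-4 + 6))*((0 + 5/2)*(-5)) = (-18*2)*((5/2)*(-5)) = -3*12*(-25/2) = -36*(-25/2) = 450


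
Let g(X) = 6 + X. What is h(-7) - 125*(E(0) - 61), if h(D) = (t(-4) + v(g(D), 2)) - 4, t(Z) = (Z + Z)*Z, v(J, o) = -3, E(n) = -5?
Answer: 8275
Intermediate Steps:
t(Z) = 2*Z² (t(Z) = (2*Z)*Z = 2*Z²)
h(D) = 25 (h(D) = (2*(-4)² - 3) - 4 = (2*16 - 3) - 4 = (32 - 3) - 4 = 29 - 4 = 25)
h(-7) - 125*(E(0) - 61) = 25 - 125*(-5 - 61) = 25 - 125*(-66) = 25 + 8250 = 8275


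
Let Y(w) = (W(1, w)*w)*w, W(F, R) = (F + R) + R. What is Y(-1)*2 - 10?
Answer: -12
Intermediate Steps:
W(F, R) = F + 2*R
Y(w) = w**2*(1 + 2*w) (Y(w) = ((1 + 2*w)*w)*w = (w*(1 + 2*w))*w = w**2*(1 + 2*w))
Y(-1)*2 - 10 = ((-1)**2*(1 + 2*(-1)))*2 - 10 = (1*(1 - 2))*2 - 10 = (1*(-1))*2 - 10 = -1*2 - 10 = -2 - 10 = -12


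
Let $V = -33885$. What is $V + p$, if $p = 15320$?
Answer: $-18565$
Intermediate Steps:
$V + p = -33885 + 15320 = -18565$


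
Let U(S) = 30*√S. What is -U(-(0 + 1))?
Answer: -30*I ≈ -30.0*I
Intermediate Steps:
-U(-(0 + 1)) = -30*√(-(0 + 1)) = -30*√(-1*1) = -30*√(-1) = -30*I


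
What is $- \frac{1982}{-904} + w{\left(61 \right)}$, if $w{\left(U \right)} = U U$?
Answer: $\frac{1682883}{452} \approx 3723.2$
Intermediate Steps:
$w{\left(U \right)} = U^{2}$
$- \frac{1982}{-904} + w{\left(61 \right)} = - \frac{1982}{-904} + 61^{2} = \left(-1982\right) \left(- \frac{1}{904}\right) + 3721 = \frac{991}{452} + 3721 = \frac{1682883}{452}$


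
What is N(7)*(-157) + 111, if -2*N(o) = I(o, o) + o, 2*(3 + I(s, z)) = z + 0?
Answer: 2799/4 ≈ 699.75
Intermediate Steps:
I(s, z) = -3 + z/2 (I(s, z) = -3 + (z + 0)/2 = -3 + z/2)
N(o) = 3/2 - 3*o/4 (N(o) = -((-3 + o/2) + o)/2 = -(-3 + 3*o/2)/2 = 3/2 - 3*o/4)
N(7)*(-157) + 111 = (3/2 - ¾*7)*(-157) + 111 = (3/2 - 21/4)*(-157) + 111 = -15/4*(-157) + 111 = 2355/4 + 111 = 2799/4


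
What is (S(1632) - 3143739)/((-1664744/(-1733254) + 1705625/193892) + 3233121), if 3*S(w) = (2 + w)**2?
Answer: -1136108494245160124/1629808692336711189 ≈ -0.69708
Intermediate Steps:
S(w) = (2 + w)**2/3
(S(1632) - 3143739)/((-1664744/(-1733254) + 1705625/193892) + 3233121) = ((2 + 1632)**2/3 - 3143739)/((-1664744/(-1733254) + 1705625/193892) + 3233121) = ((1/3)*1634**2 - 3143739)/((-1664744*(-1/1733254) + 1705625*(1/193892)) + 3233121) = ((1/3)*2669956 - 3143739)/((832372/866627 + 1705625/193892) + 3233121) = (2669956/3 - 3143739)/(1639530948699/168032042284 + 3233121) = -6761261/(3*543269564112237063/168032042284) = -6761261/3*168032042284/543269564112237063 = -1136108494245160124/1629808692336711189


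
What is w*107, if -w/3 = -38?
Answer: 12198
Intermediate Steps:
w = 114 (w = -3*(-38) = 114)
w*107 = 114*107 = 12198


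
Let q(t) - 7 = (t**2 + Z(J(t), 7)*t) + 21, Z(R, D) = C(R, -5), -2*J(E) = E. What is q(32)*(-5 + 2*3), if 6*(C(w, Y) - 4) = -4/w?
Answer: 3544/3 ≈ 1181.3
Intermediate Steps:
J(E) = -E/2
C(w, Y) = 4 - 2/(3*w) (C(w, Y) = 4 + (-4/w)/6 = 4 - 2/(3*w))
Z(R, D) = 4 - 2/(3*R)
q(t) = 28 + t**2 + t*(4 + 4/(3*t)) (q(t) = 7 + ((t**2 + (4 - 2*(-2/t)/3)*t) + 21) = 7 + ((t**2 + (4 - (-4)/(3*t))*t) + 21) = 7 + ((t**2 + (4 + 4/(3*t))*t) + 21) = 7 + ((t**2 + t*(4 + 4/(3*t))) + 21) = 7 + (21 + t**2 + t*(4 + 4/(3*t))) = 28 + t**2 + t*(4 + 4/(3*t)))
q(32)*(-5 + 2*3) = (88/3 + 32**2 + 4*32)*(-5 + 2*3) = (88/3 + 1024 + 128)*(-5 + 6) = (3544/3)*1 = 3544/3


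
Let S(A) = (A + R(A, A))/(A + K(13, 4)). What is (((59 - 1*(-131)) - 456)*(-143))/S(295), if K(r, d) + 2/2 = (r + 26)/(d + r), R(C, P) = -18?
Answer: 191597406/4709 ≈ 40688.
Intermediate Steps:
K(r, d) = -1 + (26 + r)/(d + r) (K(r, d) = -1 + (r + 26)/(d + r) = -1 + (26 + r)/(d + r))
S(A) = (-18 + A)/(22/17 + A) (S(A) = (A - 18)/(A + (26 - 1*4)/(4 + 13)) = (-18 + A)/(A + (26 - 4)/17) = (-18 + A)/(A + (1/17)*22) = (-18 + A)/(A + 22/17) = (-18 + A)/(22/17 + A))
(((59 - 1*(-131)) - 456)*(-143))/S(295) = (((59 - 1*(-131)) - 456)*(-143))/((17*(-18 + 295)/(22 + 17*295))) = (((59 + 131) - 456)*(-143))/((17*277/(22 + 5015))) = ((190 - 456)*(-143))/((17*277/5037)) = (-266*(-143))/((17*(1/5037)*277)) = 38038/(4709/5037) = 38038*(5037/4709) = 191597406/4709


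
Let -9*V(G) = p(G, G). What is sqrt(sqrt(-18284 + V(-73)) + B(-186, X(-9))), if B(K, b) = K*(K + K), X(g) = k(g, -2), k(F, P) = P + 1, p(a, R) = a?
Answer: sqrt(622728 + 3*I*sqrt(164483))/3 ≈ 263.04 + 0.25697*I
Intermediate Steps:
V(G) = -G/9
k(F, P) = 1 + P
X(g) = -1 (X(g) = 1 - 2 = -1)
B(K, b) = 2*K**2 (B(K, b) = K*(2*K) = 2*K**2)
sqrt(sqrt(-18284 + V(-73)) + B(-186, X(-9))) = sqrt(sqrt(-18284 - 1/9*(-73)) + 2*(-186)**2) = sqrt(sqrt(-18284 + 73/9) + 2*34596) = sqrt(sqrt(-164483/9) + 69192) = sqrt(I*sqrt(164483)/3 + 69192) = sqrt(69192 + I*sqrt(164483)/3)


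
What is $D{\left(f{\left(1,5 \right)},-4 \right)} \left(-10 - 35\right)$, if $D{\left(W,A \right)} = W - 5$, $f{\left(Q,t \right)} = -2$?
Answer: $315$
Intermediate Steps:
$D{\left(W,A \right)} = -5 + W$
$D{\left(f{\left(1,5 \right)},-4 \right)} \left(-10 - 35\right) = \left(-5 - 2\right) \left(-10 - 35\right) = \left(-7\right) \left(-45\right) = 315$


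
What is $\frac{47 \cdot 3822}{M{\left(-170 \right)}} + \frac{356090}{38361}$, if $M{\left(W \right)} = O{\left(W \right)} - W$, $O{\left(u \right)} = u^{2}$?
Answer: $\frac{50416597}{3260685} \approx 15.462$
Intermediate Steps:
$M{\left(W \right)} = W^{2} - W$
$\frac{47 \cdot 3822}{M{\left(-170 \right)}} + \frac{356090}{38361} = \frac{47 \cdot 3822}{\left(-170\right) \left(-1 - 170\right)} + \frac{356090}{38361} = \frac{179634}{\left(-170\right) \left(-171\right)} + 356090 \cdot \frac{1}{38361} = \frac{179634}{29070} + \frac{356090}{38361} = 179634 \cdot \frac{1}{29070} + \frac{356090}{38361} = \frac{29939}{4845} + \frac{356090}{38361} = \frac{50416597}{3260685}$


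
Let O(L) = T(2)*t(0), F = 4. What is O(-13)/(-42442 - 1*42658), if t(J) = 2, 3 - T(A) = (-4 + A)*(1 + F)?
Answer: -13/42550 ≈ -0.00030552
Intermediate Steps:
T(A) = 23 - 5*A (T(A) = 3 - (-4 + A)*(1 + 4) = 3 - (-4 + A)*5 = 3 - (-20 + 5*A) = 3 + (20 - 5*A) = 23 - 5*A)
O(L) = 26 (O(L) = (23 - 5*2)*2 = (23 - 10)*2 = 13*2 = 26)
O(-13)/(-42442 - 1*42658) = 26/(-42442 - 1*42658) = 26/(-42442 - 42658) = 26/(-85100) = 26*(-1/85100) = -13/42550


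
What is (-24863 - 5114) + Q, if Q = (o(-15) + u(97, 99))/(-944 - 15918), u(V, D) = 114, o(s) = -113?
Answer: -505472175/16862 ≈ -29977.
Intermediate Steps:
Q = -1/16862 (Q = (-113 + 114)/(-944 - 15918) = 1/(-16862) = 1*(-1/16862) = -1/16862 ≈ -5.9305e-5)
(-24863 - 5114) + Q = (-24863 - 5114) - 1/16862 = -29977 - 1/16862 = -505472175/16862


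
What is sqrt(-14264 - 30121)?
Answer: I*sqrt(44385) ≈ 210.68*I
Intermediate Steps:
sqrt(-14264 - 30121) = sqrt(-44385) = I*sqrt(44385)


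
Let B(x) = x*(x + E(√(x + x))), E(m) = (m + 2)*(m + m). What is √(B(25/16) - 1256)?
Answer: √(-318411 + 2000*√2)/16 ≈ 35.11*I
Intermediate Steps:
E(m) = 2*m*(2 + m) (E(m) = (2 + m)*(2*m) = 2*m*(2 + m))
B(x) = x*(x + 2*√2*√x*(2 + √2*√x)) (B(x) = x*(x + 2*√(x + x)*(2 + √(x + x))) = x*(x + 2*√(2*x)*(2 + √(2*x))) = x*(x + 2*(√2*√x)*(2 + √2*√x)) = x*(x + 2*√2*√x*(2 + √2*√x)))
√(B(25/16) - 1256) = √((5*(25/16)² + 4*√2*(25/16)^(3/2)) - 1256) = √((5*(625/256) + 4*√2*(125/64)) - 1256) = √((3125/256 + 125*√2/16) - 1256) = √(-318411/256 + 125*√2/16)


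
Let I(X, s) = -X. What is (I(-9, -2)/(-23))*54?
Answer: -486/23 ≈ -21.130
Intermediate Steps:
(I(-9, -2)/(-23))*54 = (-1*(-9)/(-23))*54 = (9*(-1/23))*54 = -9/23*54 = -486/23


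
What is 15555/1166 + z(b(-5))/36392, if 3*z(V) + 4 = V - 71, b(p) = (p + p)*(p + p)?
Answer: 849130915/63649608 ≈ 13.341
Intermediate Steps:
b(p) = 4*p² (b(p) = (2*p)*(2*p) = 4*p²)
z(V) = -25 + V/3 (z(V) = -4/3 + (V - 71)/3 = -4/3 + (-71 + V)/3 = -4/3 + (-71/3 + V/3) = -25 + V/3)
15555/1166 + z(b(-5))/36392 = 15555/1166 + (-25 + (4*(-5)²)/3)/36392 = 15555*(1/1166) + (-25 + (4*25)/3)*(1/36392) = 15555/1166 + (-25 + (⅓)*100)*(1/36392) = 15555/1166 + (-25 + 100/3)*(1/36392) = 15555/1166 + (25/3)*(1/36392) = 15555/1166 + 25/109176 = 849130915/63649608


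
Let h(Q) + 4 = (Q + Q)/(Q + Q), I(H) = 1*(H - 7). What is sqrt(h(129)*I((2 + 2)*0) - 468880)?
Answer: I*sqrt(468859) ≈ 684.73*I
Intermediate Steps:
I(H) = -7 + H (I(H) = 1*(-7 + H) = -7 + H)
h(Q) = -3 (h(Q) = -4 + (Q + Q)/(Q + Q) = -4 + (2*Q)/((2*Q)) = -4 + (2*Q)*(1/(2*Q)) = -4 + 1 = -3)
sqrt(h(129)*I((2 + 2)*0) - 468880) = sqrt(-3*(-7 + (2 + 2)*0) - 468880) = sqrt(-3*(-7 + 4*0) - 468880) = sqrt(-3*(-7 + 0) - 468880) = sqrt(-3*(-7) - 468880) = sqrt(21 - 468880) = sqrt(-468859) = I*sqrt(468859)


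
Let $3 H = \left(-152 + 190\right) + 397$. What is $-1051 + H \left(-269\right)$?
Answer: $-40056$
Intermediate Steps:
$H = 145$ ($H = \frac{\left(-152 + 190\right) + 397}{3} = \frac{38 + 397}{3} = \frac{1}{3} \cdot 435 = 145$)
$-1051 + H \left(-269\right) = -1051 + 145 \left(-269\right) = -1051 - 39005 = -40056$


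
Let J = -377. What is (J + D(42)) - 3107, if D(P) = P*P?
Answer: -1720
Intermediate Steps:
D(P) = P**2
(J + D(42)) - 3107 = (-377 + 42**2) - 3107 = (-377 + 1764) - 3107 = 1387 - 3107 = -1720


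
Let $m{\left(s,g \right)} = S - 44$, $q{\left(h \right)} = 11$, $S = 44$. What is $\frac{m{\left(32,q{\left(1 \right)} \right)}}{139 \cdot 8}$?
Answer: $0$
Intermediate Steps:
$m{\left(s,g \right)} = 0$ ($m{\left(s,g \right)} = 44 - 44 = 0$)
$\frac{m{\left(32,q{\left(1 \right)} \right)}}{139 \cdot 8} = \frac{0}{139 \cdot 8} = \frac{0}{1112} = 0 \cdot \frac{1}{1112} = 0$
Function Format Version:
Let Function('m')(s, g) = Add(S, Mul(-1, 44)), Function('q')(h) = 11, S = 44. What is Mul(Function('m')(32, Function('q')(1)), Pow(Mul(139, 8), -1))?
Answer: 0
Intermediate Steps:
Function('m')(s, g) = 0 (Function('m')(s, g) = Add(44, Mul(-1, 44)) = Add(44, -44) = 0)
Mul(Function('m')(32, Function('q')(1)), Pow(Mul(139, 8), -1)) = Mul(0, Pow(Mul(139, 8), -1)) = Mul(0, Pow(1112, -1)) = Mul(0, Rational(1, 1112)) = 0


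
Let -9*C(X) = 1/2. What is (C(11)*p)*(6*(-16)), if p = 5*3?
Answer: 80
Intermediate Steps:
p = 15
C(X) = -1/18 (C(X) = -1/9/2 = -1/9*1/2 = -1/18)
(C(11)*p)*(6*(-16)) = (-1/18*15)*(6*(-16)) = -5/6*(-96) = 80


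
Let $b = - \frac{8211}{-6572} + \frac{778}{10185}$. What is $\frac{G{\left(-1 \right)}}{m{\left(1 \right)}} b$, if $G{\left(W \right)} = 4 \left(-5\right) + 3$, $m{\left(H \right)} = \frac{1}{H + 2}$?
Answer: $- \frac{1508614867}{22311940} \approx -67.615$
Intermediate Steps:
$m{\left(H \right)} = \frac{1}{2 + H}$
$G{\left(W \right)} = -17$ ($G{\left(W \right)} = -20 + 3 = -17$)
$b = \frac{88742051}{66935820}$ ($b = \left(-8211\right) \left(- \frac{1}{6572}\right) + 778 \cdot \frac{1}{10185} = \frac{8211}{6572} + \frac{778}{10185} = \frac{88742051}{66935820} \approx 1.3258$)
$\frac{G{\left(-1 \right)}}{m{\left(1 \right)}} b = - \frac{17}{\frac{1}{2 + 1}} \cdot \frac{88742051}{66935820} = - \frac{17}{\frac{1}{3}} \cdot \frac{88742051}{66935820} = - 17 \frac{1}{\frac{1}{3}} \cdot \frac{88742051}{66935820} = \left(-17\right) 3 \cdot \frac{88742051}{66935820} = \left(-51\right) \frac{88742051}{66935820} = - \frac{1508614867}{22311940}$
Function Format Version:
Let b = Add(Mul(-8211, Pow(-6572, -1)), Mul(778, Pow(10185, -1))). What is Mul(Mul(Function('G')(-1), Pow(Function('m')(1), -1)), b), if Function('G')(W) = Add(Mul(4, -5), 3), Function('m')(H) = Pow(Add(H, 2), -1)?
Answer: Rational(-1508614867, 22311940) ≈ -67.615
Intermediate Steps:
Function('m')(H) = Pow(Add(2, H), -1)
Function('G')(W) = -17 (Function('G')(W) = Add(-20, 3) = -17)
b = Rational(88742051, 66935820) (b = Add(Mul(-8211, Rational(-1, 6572)), Mul(778, Rational(1, 10185))) = Add(Rational(8211, 6572), Rational(778, 10185)) = Rational(88742051, 66935820) ≈ 1.3258)
Mul(Mul(Function('G')(-1), Pow(Function('m')(1), -1)), b) = Mul(Mul(-17, Pow(Pow(Add(2, 1), -1), -1)), Rational(88742051, 66935820)) = Mul(Mul(-17, Pow(Pow(3, -1), -1)), Rational(88742051, 66935820)) = Mul(Mul(-17, Pow(Rational(1, 3), -1)), Rational(88742051, 66935820)) = Mul(Mul(-17, 3), Rational(88742051, 66935820)) = Mul(-51, Rational(88742051, 66935820)) = Rational(-1508614867, 22311940)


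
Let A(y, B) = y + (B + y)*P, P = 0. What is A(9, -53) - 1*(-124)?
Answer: 133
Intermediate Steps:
A(y, B) = y (A(y, B) = y + (B + y)*0 = y + 0 = y)
A(9, -53) - 1*(-124) = 9 - 1*(-124) = 9 + 124 = 133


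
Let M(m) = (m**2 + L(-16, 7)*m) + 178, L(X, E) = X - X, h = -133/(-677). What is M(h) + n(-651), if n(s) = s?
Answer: -216771928/458329 ≈ -472.96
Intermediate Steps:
h = 133/677 (h = -133*(-1/677) = 133/677 ≈ 0.19646)
L(X, E) = 0
M(m) = 178 + m**2 (M(m) = (m**2 + 0*m) + 178 = (m**2 + 0) + 178 = m**2 + 178 = 178 + m**2)
M(h) + n(-651) = (178 + (133/677)**2) - 651 = (178 + 17689/458329) - 651 = 81600251/458329 - 651 = -216771928/458329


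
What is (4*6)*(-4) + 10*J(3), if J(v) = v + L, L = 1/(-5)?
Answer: -68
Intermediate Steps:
L = -⅕ (L = 1*(-⅕) = -⅕ ≈ -0.20000)
J(v) = -⅕ + v (J(v) = v - ⅕ = -⅕ + v)
(4*6)*(-4) + 10*J(3) = (4*6)*(-4) + 10*(-⅕ + 3) = 24*(-4) + 10*(14/5) = -96 + 28 = -68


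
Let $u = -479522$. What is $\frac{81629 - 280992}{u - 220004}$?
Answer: $\frac{199363}{699526} \approx 0.285$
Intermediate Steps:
$\frac{81629 - 280992}{u - 220004} = \frac{81629 - 280992}{-479522 - 220004} = - \frac{199363}{-699526} = \left(-199363\right) \left(- \frac{1}{699526}\right) = \frac{199363}{699526}$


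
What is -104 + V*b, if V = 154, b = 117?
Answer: 17914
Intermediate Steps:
-104 + V*b = -104 + 154*117 = -104 + 18018 = 17914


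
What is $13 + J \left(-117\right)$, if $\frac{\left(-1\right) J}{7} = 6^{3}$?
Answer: $176917$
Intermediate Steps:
$J = -1512$ ($J = - 7 \cdot 6^{3} = \left(-7\right) 216 = -1512$)
$13 + J \left(-117\right) = 13 - -176904 = 13 + 176904 = 176917$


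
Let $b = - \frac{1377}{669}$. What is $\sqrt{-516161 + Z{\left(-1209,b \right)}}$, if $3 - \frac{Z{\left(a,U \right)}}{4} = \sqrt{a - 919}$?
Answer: $\sqrt{-516149 - 16 i \sqrt{133}} \approx 0.128 - 718.44 i$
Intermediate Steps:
$b = - \frac{459}{223}$ ($b = \left(-1377\right) \frac{1}{669} = - \frac{459}{223} \approx -2.0583$)
$Z{\left(a,U \right)} = 12 - 4 \sqrt{-919 + a}$ ($Z{\left(a,U \right)} = 12 - 4 \sqrt{a - 919} = 12 - 4 \sqrt{-919 + a}$)
$\sqrt{-516161 + Z{\left(-1209,b \right)}} = \sqrt{-516161 + \left(12 - 4 \sqrt{-919 - 1209}\right)} = \sqrt{-516161 + \left(12 - 4 \sqrt{-2128}\right)} = \sqrt{-516161 + \left(12 - 4 \cdot 4 i \sqrt{133}\right)} = \sqrt{-516161 + \left(12 - 16 i \sqrt{133}\right)} = \sqrt{-516149 - 16 i \sqrt{133}}$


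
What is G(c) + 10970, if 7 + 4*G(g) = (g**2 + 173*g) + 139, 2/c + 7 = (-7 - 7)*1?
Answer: 9701015/882 ≈ 10999.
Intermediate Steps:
c = -2/21 (c = 2/(-7 + (-7 - 7)*1) = 2/(-7 - 14*1) = 2/(-7 - 14) = 2/(-21) = 2*(-1/21) = -2/21 ≈ -0.095238)
G(g) = 33 + g**2/4 + 173*g/4 (G(g) = -7/4 + ((g**2 + 173*g) + 139)/4 = -7/4 + (139 + g**2 + 173*g)/4 = -7/4 + (139/4 + g**2/4 + 173*g/4) = 33 + g**2/4 + 173*g/4)
G(c) + 10970 = (33 + (-2/21)**2/4 + (173/4)*(-2/21)) + 10970 = (33 + (1/4)*(4/441) - 173/42) + 10970 = (33 + 1/441 - 173/42) + 10970 = 25475/882 + 10970 = 9701015/882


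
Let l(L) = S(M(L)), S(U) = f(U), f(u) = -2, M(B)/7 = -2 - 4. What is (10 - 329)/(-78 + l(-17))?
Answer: 319/80 ≈ 3.9875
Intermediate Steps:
M(B) = -42 (M(B) = 7*(-2 - 4) = 7*(-6) = -42)
S(U) = -2
l(L) = -2
(10 - 329)/(-78 + l(-17)) = (10 - 329)/(-78 - 2) = -319/(-80) = -319*(-1/80) = 319/80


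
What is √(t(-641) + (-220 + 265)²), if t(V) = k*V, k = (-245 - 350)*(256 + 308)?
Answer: √215108805 ≈ 14667.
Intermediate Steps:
k = -335580 (k = -595*564 = -335580)
t(V) = -335580*V
√(t(-641) + (-220 + 265)²) = √(-335580*(-641) + (-220 + 265)²) = √(215106780 + 45²) = √(215106780 + 2025) = √215108805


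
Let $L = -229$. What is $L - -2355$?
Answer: $2126$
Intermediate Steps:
$L - -2355 = -229 - -2355 = -229 + 2355 = 2126$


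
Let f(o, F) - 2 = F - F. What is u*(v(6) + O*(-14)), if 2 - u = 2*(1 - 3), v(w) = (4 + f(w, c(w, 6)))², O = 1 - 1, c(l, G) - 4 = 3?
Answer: 216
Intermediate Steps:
c(l, G) = 7 (c(l, G) = 4 + 3 = 7)
O = 0
f(o, F) = 2 (f(o, F) = 2 + (F - F) = 2 + 0 = 2)
v(w) = 36 (v(w) = (4 + 2)² = 6² = 36)
u = 6 (u = 2 - 2*(1 - 3) = 2 - 2*(-2) = 2 - 1*(-4) = 2 + 4 = 6)
u*(v(6) + O*(-14)) = 6*(36 + 0*(-14)) = 6*(36 + 0) = 6*36 = 216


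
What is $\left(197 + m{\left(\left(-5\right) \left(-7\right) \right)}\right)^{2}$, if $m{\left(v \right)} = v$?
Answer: $53824$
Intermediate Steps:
$\left(197 + m{\left(\left(-5\right) \left(-7\right) \right)}\right)^{2} = \left(197 - -35\right)^{2} = \left(197 + 35\right)^{2} = 232^{2} = 53824$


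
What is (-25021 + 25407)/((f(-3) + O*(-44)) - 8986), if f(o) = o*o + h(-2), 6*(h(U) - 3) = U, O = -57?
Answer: -1158/19399 ≈ -0.059694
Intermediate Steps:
h(U) = 3 + U/6
f(o) = 8/3 + o**2 (f(o) = o*o + (3 + (1/6)*(-2)) = o**2 + (3 - 1/3) = o**2 + 8/3 = 8/3 + o**2)
(-25021 + 25407)/((f(-3) + O*(-44)) - 8986) = (-25021 + 25407)/(((8/3 + (-3)**2) - 57*(-44)) - 8986) = 386/(((8/3 + 9) + 2508) - 8986) = 386/((35/3 + 2508) - 8986) = 386/(7559/3 - 8986) = 386/(-19399/3) = 386*(-3/19399) = -1158/19399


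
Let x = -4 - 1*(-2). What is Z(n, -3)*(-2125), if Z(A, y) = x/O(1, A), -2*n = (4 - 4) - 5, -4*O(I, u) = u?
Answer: -6800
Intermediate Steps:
O(I, u) = -u/4
x = -2 (x = -4 + 2 = -2)
n = 5/2 (n = -((4 - 4) - 5)/2 = -(0 - 5)/2 = -½*(-5) = 5/2 ≈ 2.5000)
Z(A, y) = 8/A (Z(A, y) = -2*(-4/A) = -(-8)/A = 8/A)
Z(n, -3)*(-2125) = (8/(5/2))*(-2125) = (8*(⅖))*(-2125) = (16/5)*(-2125) = -6800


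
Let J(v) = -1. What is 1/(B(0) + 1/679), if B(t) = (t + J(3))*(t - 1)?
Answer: 679/680 ≈ 0.99853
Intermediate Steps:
B(t) = (-1 + t)² (B(t) = (t - 1)*(t - 1) = (-1 + t)*(-1 + t) = (-1 + t)²)
1/(B(0) + 1/679) = 1/((1 + 0² - 2*0) + 1/679) = 1/((1 + 0 + 0) + 1/679) = 1/(1 + 1/679) = 1/(680/679) = 679/680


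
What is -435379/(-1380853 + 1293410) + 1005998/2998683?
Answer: 1393531088971/262213837569 ≈ 5.3145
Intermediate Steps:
-435379/(-1380853 + 1293410) + 1005998/2998683 = -435379/(-87443) + 1005998*(1/2998683) = -435379*(-1/87443) + 1005998/2998683 = 435379/87443 + 1005998/2998683 = 1393531088971/262213837569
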